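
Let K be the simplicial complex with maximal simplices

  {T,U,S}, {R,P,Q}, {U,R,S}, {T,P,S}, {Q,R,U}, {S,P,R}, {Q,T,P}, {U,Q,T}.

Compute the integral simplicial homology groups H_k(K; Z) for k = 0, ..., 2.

H_0 ≅ Z,  H_1 = 0,  H_2 ≅ Z.

Take the total order P < Q < R < S < T < U on the vertex set. Then K (dimension 2) consists of the simplices:

  0-simplices (6): P, Q, R, S, T, U
  1-simplices (12): PQ, PR, PS, PT, QR, QT, QU, RS, RU, ST, SU, TU
  2-simplices (8): PQR, PQT, PRS, PST, QRU, QTU, RSU, STU

giving chain groups C_0 ≅ Z^6, C_1 ≅ Z^12, C_2 ≅ Z^8.

The boundary map ∂_1: C_1 → C_0 sends each edge [p,q] (with p < q) to q − p.
The resulting 6×12 matrix has rank 5, and its Smith normal form has invariant factors (1,1,1,1,1).

∂_2: C_2 → C_1 sends each 2-simplex [p,q,r] to [q,r] − [p,r] + [p,q]. For instance
  ∂PST = ST − PT + PS,
  ∂RSU = SU − RU + RS.
The resulting 12×8 matrix has rank 7, and its Smith normal form has invariant factors (1,1,1,1,1,1,1).

Now H_k = ker ∂_k / im ∂_{k+1}, so:

  H_0: rank C_0 − rank ∂_1 = 6 − 5 = 1, and the invariant factors of ∂_1 are all 1, so H_0 ≅ Z.
  H_1: rank ker ∂_1 − rank ∂_2 = (12 − 5) − 7 = 0, and the invariant factors of ∂_2 are all 1, so H_1 ≅ 0.
  H_2: rank ker ∂_2 − rank ∂_3 = (8 − 7) − 0 = 1, and there is no ∂_3, so H_2 ≅ Z.

As a check, the Euler characteristic is 6 − 12 + 8 = 2, which agrees with 1 − 0 + 1 = 2.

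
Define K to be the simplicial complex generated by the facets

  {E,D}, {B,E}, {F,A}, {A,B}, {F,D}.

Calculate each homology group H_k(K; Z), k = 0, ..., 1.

K has 5 vertices, 5 edges.
rank ∂_0 = 0, rank ∂_1 = 4 ⇒ b_0 = 5 − 0 − 4 = 1; all invariant factors of ∂_1 are 1 so no torsion. So H_0 ≅ Z.
rank ∂_1 = 4, rank ∂_2 = 0 ⇒ b_1 = 5 − 4 − 0 = 1. So H_1 ≅ Z.

H_0 = Z,  H_1 = Z.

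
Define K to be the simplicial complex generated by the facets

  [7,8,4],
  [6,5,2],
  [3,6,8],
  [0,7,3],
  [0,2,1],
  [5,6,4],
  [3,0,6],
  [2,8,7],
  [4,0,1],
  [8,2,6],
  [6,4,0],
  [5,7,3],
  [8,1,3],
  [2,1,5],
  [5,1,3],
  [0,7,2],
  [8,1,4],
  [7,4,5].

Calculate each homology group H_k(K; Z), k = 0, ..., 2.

We work with the vertex ordering 0 < 1 < 2 < 3 < 4 < 5 < 6 < 7 < 8. The simplices of K, each written with vertices in increasing order, are:

  0-simplices (9): [0], [1], [2], [3], [4], [5], [6], [7], [8]
  1-simplices (27): (27 of them)
  2-simplices (18): [0,1,2], [0,1,4], [0,2,7], [0,3,6], [0,3,7], [0,4,6], [1,2,5], [1,3,5], [1,3,8], [1,4,8], [2,5,6], [2,6,8], [2,7,8], [3,5,7], [3,6,8], [4,5,6], [4,5,7], [4,7,8]

Hence C_0 ≅ Z^9, C_1 ≅ Z^27, C_2 ≅ Z^18.

∂_1: C_1 → C_0 maps an edge to its endpoints' difference, ∂[p,q] = q − p. For instance
  ∂[1,8] = [8] − [1].
As a 9×27 matrix over Z this has rank 8, with invariant factors (1,1,1,1,1,1,1,1).

Boundary ∂_2: C_2 → C_1 sends each 2-simplex [p,q,r] to [q,r] − [p,r] + [p,q]. For instance
  ∂[0,2,7] = [2,7] − [0,7] + [0,2],
  ∂[3,5,7] = [5,7] − [3,7] + [3,5].
The resulting 27×18 matrix has rank 17, and its Smith normal form has invariant factors (1,1,1,1,1,1,1,1,1,1,1,1,1,1,1,1,1).

Reading off H_k = ker ∂_k / im ∂_{k+1}:

  H_0: rank C_0 − rank ∂_1 = 9 − 8 = 1, and the invariant factors of ∂_1 are all 1, so H_0 = Z.
  H_1: rank ker ∂_1 − rank ∂_2 = (27 − 8) − 17 = 2, and the invariant factors of ∂_2 are all 1, so H_1 = Z^2.
  H_2: rank ker ∂_2 − rank ∂_3 = (18 − 17) − 0 = 1, and there is no ∂_3, so H_2 = Z.

As a check, the Euler characteristic is 9 − 27 + 18 = 0, which agrees with 1 − 2 + 1 = 0.

H_0 = Z,  H_1 = Z^2,  H_2 = Z.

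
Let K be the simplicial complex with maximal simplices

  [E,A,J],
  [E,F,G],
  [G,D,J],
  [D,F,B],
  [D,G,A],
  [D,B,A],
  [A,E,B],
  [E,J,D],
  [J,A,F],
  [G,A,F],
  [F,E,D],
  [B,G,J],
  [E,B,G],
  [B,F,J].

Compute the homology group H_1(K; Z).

H_1 = Z^2.

Order the vertices as A < B < D < E < F < G < J. Listing each simplex with vertices in this order, K has dimension 2 with simplices:

  0-simplices (7): A, B, D, E, F, G, J
  1-simplices (21): AB, AD, AE, AF, AG, AJ, BD, BE, BF, BG, BJ, DE, DF, DG, DJ, EF, EG, EJ, FG, FJ, GJ
  2-simplices (14): ABD, ABE, ADG, AEJ, AFG, AFJ, BDF, BEG, BFJ, BGJ, DEF, DEJ, DGJ, EFG

giving chain groups C_0 ≅ Z^7, C_1 ≅ Z^21, C_2 ≅ Z^14.

The boundary map ∂_1: C_1 → C_0 is given by ∂[p,q] = [q] − [p]. For instance
  ∂BD = D − B.
The 7×21 boundary matrix has rank 6 and Smith normal form diag(1,1,1,1,1,1).

∂_2: C_2 → C_1 acts by ∂[p,q,r] = [q,r] − [p,r] + [p,q]. For instance
  ∂AEJ = EJ − AJ + AE,
  ∂AFG = FG − AG + AF.
This gives a 21×14 integer matrix of rank 13; reducing to Smith normal form yields diagonal entries (1,1,1,1,1,1,1,1,1,1,1,1,1).

Computing H_k = (kernel of ∂_k) / (image of ∂_{k+1}):

  H_1: rank ker ∂_1 − rank ∂_2 = (21 − 6) − 13 = 2, and the invariant factors of ∂_2 are all 1, so H_1 = Z^2.

(K is a triangulation of the torus T^2.)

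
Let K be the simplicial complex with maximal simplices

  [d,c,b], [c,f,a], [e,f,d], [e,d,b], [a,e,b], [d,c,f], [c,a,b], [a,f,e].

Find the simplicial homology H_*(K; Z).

H_0 ≅ Z,  H_1 = 0,  H_2 ≅ Z.

Fix the vertex order a < b < c < d < e < f and write every simplex with vertices in increasing order. Then dim K = 2 and the simplices of K are:

  0-simplices (6): a, b, c, d, e, f
  1-simplices (12): ab, ac, ae, af, bc, bd, be, cd, cf, de, df, ef
  2-simplices (8): abc, abe, acf, aef, bcd, bde, cdf, def

so the chain groups are C_0 ≅ Z^6, C_1 ≅ Z^12, C_2 ≅ Z^8.

Boundary ∂_1: C_1 → C_0 maps an edge to its endpoints' difference, ∂[p,q] = q − p. For instance
  ∂df = f − d.
As a 6×12 matrix over Z this has rank 5, with invariant factors (1,1,1,1,1).

Boundary ∂_2: C_2 → C_1 maps a triangle to the signed sum of its edges. For instance
  ∂abe = be − ae + ab,
  ∂def = ef − df + de.
The 12×8 boundary matrix has rank 7 and Smith normal form diag(1,1,1,1,1,1,1).

Reading off H_k = ker ∂_k / im ∂_{k+1}:

  H_0: rank C_0 − rank ∂_1 = 6 − 5 = 1, and the invariant factors of ∂_1 are all 1, so H_0 = Z.
  H_1: rank ker ∂_1 − rank ∂_2 = (12 − 5) − 7 = 0, and the invariant factors of ∂_2 are all 1, so H_1 = 0.
  H_2: rank ker ∂_2 − rank ∂_3 = (8 − 7) − 0 = 1, and there is no ∂_3, so H_2 = Z.

As a check, the Euler characteristic is 6 − 12 + 8 = 2, which agrees with 1 − 0 + 1 = 2.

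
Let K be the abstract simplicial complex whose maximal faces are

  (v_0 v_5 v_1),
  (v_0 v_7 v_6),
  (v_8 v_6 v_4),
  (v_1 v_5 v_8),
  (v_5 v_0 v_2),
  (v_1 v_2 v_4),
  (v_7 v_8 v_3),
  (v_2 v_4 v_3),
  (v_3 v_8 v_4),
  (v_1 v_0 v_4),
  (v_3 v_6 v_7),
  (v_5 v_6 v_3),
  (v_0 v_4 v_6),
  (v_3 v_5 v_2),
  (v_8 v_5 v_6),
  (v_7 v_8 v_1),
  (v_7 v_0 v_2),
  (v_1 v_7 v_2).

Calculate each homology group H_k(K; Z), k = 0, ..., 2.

We work with the vertex ordering v_0 < v_1 < v_2 < v_3 < v_4 < v_5 < v_6 < v_7 < v_8. The simplices of K, each written with vertices in increasing order, are:

  0-simplices (9): [v_0], [v_1], [v_2], [v_3], [v_4], [v_5], [v_6], [v_7], [v_8]
  1-simplices (27): (27 of them)
  2-simplices (18): (18 of them)

Hence C_0 ≅ Z^9, C_1 ≅ Z^27, C_2 ≅ Z^18.

Boundary ∂_1: C_1 → C_0 is given by ∂[p,q] = [q] − [p].
This gives a 9×27 integer matrix of rank 8; reducing to Smith normal form yields diagonal entries (1,1,1,1,1,1,1,1).

∂_2: C_2 → C_1 maps a triangle to the signed sum of its edges. For instance
  ∂[v_2,v_3,v_4] = [v_3,v_4] − [v_2,v_4] + [v_2,v_3],
  ∂[v_0,v_4,v_6] = [v_4,v_6] − [v_0,v_6] + [v_0,v_4].
As a 27×18 matrix over Z this has rank 18, with invariant factors (1,1,1,1,1,1,1,1,1,1,1,1,1,1,1,1,1,2).

Now H_k = ker ∂_k / im ∂_{k+1}, so:

  H_0: rank C_0 − rank ∂_1 = 9 − 8 = 1, and the invariant factors of ∂_1 are all 1, so H_0 ≅ Z.
  H_1: rank ker ∂_1 − rank ∂_2 = (27 − 8) − 18 = 1, and ∂_2 has invariant factor 2 > 1, so H_1 ≅ Z × Z/2.
  H_2: rank ker ∂_2 − rank ∂_3 = (18 − 18) − 0 = 0, and there is no ∂_3, so H_2 ≅ 0.

H_0 = Z,  H_1 = Z × Z/2,  H_2 = 0.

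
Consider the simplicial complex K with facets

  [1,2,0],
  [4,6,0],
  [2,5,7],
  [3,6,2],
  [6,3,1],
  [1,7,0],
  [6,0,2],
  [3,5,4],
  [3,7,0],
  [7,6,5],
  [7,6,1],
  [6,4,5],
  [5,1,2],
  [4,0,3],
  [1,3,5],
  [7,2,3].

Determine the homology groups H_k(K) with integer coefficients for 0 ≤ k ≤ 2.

Fix the vertex order 0 < 1 < 2 < 3 < 4 < 5 < 6 < 7 and write every simplex with vertices in increasing order. Then dim K = 2 and the simplices of K are:

  0-simplices (8): [0], [1], [2], [3], [4], [5], [6], [7]
  1-simplices (24): (24 of them)
  2-simplices (16): [0,1,2], [0,1,7], [0,2,6], [0,3,4], [0,3,7], [0,4,6], [1,2,5], [1,3,5], [1,3,6], [1,6,7], [2,3,6], [2,3,7], [2,5,7], [3,4,5], [4,5,6], [5,6,7]

so the chain groups are C_0 ≅ Z^8, C_1 ≅ Z^24, C_2 ≅ Z^16.

The boundary map ∂_1: C_1 → C_0 sends each edge [p,q] (with p < q) to q − p. For instance
  ∂[2,3] = [3] − [2].
As a 8×24 matrix over Z this has rank 7, with invariant factors (1,1,1,1,1,1,1).

Boundary ∂_2: C_2 → C_1 acts by ∂[p,q,r] = [q,r] − [p,r] + [p,q]. For instance
  ∂[2,5,7] = [5,7] − [2,7] + [2,5],
  ∂[4,5,6] = [5,6] − [4,6] + [4,5].
The 24×16 boundary matrix has rank 15 and Smith normal form diag(1,1,1,1,1,1,1,1,1,1,1,1,1,1,1).

From H_k ≅ ker(∂_k) / im(∂_{k+1}) we obtain:

  H_0: rank C_0 − rank ∂_1 = 8 − 7 = 1, and the invariant factors of ∂_1 are all 1, so H_0 = Z.
  H_1: rank ker ∂_1 − rank ∂_2 = (24 − 7) − 15 = 2, and the invariant factors of ∂_2 are all 1, so H_1 = Z^2.
  H_2: rank ker ∂_2 − rank ∂_3 = (16 − 15) − 0 = 1, and there is no ∂_3, so H_2 = Z.

H_0 = Z,  H_1 = Z^2,  H_2 = Z.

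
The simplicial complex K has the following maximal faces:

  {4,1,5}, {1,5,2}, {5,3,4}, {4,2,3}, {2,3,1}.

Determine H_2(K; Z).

Take the total order 1 < 2 < 3 < 4 < 5 on the vertex set. Then K (dimension 2) consists of the simplices:

  0-simplices (5): [1], [2], [3], [4], [5]
  1-simplices (10): [1,2], [1,3], [1,4], [1,5], [2,3], [2,4], [2,5], [3,4], [3,5], [4,5]
  2-simplices (5): [1,2,3], [1,2,5], [1,4,5], [2,3,4], [3,4,5]

Hence C_0 ≅ Z^5, C_1 ≅ Z^10, C_2 ≅ Z^5.

∂_1: C_1 → C_0 maps an edge to its endpoints' difference, ∂[p,q] = q − p. For instance
  ∂[3,4] = [4] − [3].
The 5×10 boundary matrix has rank 4 and Smith normal form diag(1,1,1,1).

∂_2: C_2 → C_1 acts by ∂[p,q,r] = [q,r] − [p,r] + [p,q]. For instance
  ∂[3,4,5] = [4,5] − [3,5] + [3,4],
  ∂[1,4,5] = [4,5] − [1,5] + [1,4].
This gives a 10×5 integer matrix of rank 5; reducing to Smith normal form yields diagonal entries (1,1,1,1,1).

From H_k ≅ ker(∂_k) / im(∂_{k+1}) we obtain:

  H_2: rank ker ∂_2 − rank ∂_3 = (5 − 5) − 0 = 0, and there is no ∂_3, so H_2 = 0.

(K is a triangulation of the Möbius band.)

H_2 ≅ 0.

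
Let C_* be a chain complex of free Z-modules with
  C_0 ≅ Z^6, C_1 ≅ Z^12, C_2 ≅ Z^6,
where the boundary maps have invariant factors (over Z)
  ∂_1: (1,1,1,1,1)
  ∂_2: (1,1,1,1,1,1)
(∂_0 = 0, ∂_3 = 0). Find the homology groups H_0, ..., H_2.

H_0: b_0 = 6 − 0 − 5 = 1; torsion from ∂_1 factors > 1: none. So H_0 ≅ Z.
H_1: b_1 = 12 − 5 − 6 = 1; torsion from ∂_2 factors > 1: none. So H_1 ≅ Z.
H_2: b_2 = 6 − 6 − 0 = 0; torsion from ∂_3 factors > 1: none. So H_2 ≅ 0.

H_0 ≅ Z,  H_1 ≅ Z,  H_2 = 0.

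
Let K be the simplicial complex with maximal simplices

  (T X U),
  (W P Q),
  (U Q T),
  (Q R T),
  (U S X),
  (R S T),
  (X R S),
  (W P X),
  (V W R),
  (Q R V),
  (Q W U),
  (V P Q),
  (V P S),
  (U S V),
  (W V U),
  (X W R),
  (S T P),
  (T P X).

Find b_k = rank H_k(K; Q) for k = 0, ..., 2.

Order the vertices as P < Q < R < S < T < U < V < W < X. Listing each simplex with vertices in this order, K has dimension 2 with simplices:

  0-simplices (9): P, Q, R, S, T, U, V, W, X
  1-simplices (27): PQ, PS, PT, PV, PW, PX, QR, QT, QU, QV, QW, RS, RT, RV, RW, RX, ST, SU, SV, SX, TU, TX, UV, UW, UX, VW, WX
  2-simplices (18): PQV, PQW, PST, PSV, PTX, PWX, QRT, QRV, QTU, QUW, RST, RSX, RVW, RWX, SUV, SUX, TUX, UVW

giving chain groups C_0 ≅ Z^9, C_1 ≅ Z^27, C_2 ≅ Z^18.

Boundary ∂_1: C_1 → C_0 sends each edge [p,q] (with p < q) to q − p.
As a 9×27 matrix over Z this has rank 8, with invariant factors (1,1,1,1,1,1,1,1).

Boundary ∂_2: C_2 → C_1 acts by ∂[p,q,r] = [q,r] − [p,r] + [p,q]. For instance
  ∂QUW = UW − QW + QU,
  ∂QRV = RV − QV + QR.
The 27×18 boundary matrix has rank 18 and Smith normal form diag(1,1,1,1,1,1,1,1,1,1,1,1,1,1,1,1,1,2).

Reading off H_k = ker ∂_k / im ∂_{k+1}:

  H_0: rank C_0 − rank ∂_1 = 9 − 8 = 1, and the invariant factors of ∂_1 are all 1, so H_0 ≅ Z.
  H_1: rank ker ∂_1 − rank ∂_2 = (27 − 8) − 18 = 1, and ∂_2 has invariant factor 2 > 1, so H_1 ≅ Z ⊕ Z/2.
  H_2: rank ker ∂_2 − rank ∂_3 = (18 − 18) − 0 = 0, and there is no ∂_3, so H_2 ≅ 0.

(K is a triangulation of the Klein bottle.)

Hence the Betti numbers are b_0 = 1, b_1 = 1, b_2 = 0.

b_0 = 1, b_1 = 1, b_2 = 0.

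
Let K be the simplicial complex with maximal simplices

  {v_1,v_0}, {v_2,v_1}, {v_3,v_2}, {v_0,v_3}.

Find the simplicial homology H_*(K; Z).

Order the vertices as v_0 < v_1 < v_2 < v_3. Listing each simplex with vertices in this order, K has dimension 1 with simplices:

  0-simplices (4): [v_0], [v_1], [v_2], [v_3]
  1-simplices (4): [v_0,v_1], [v_0,v_3], [v_1,v_2], [v_2,v_3]

Hence C_0 ≅ Z^4, C_1 ≅ Z^4.

Boundary ∂_1: C_1 → C_0 sends each edge [p,q] (with p < q) to q − p.
The resulting 4×4 matrix has rank 3, and its Smith normal form has invariant factors (1,1,1).

Now H_k = ker ∂_k / im ∂_{k+1}, so:

  H_0: rank C_0 − rank ∂_1 = 4 − 3 = 1, and the invariant factors of ∂_1 are all 1, so H_0 ≅ Z.
  H_1: rank ker ∂_1 − rank ∂_2 = (4 − 3) − 0 = 1, and there is no ∂_2, so H_1 ≅ Z.

H_0 ≅ Z,  H_1 ≅ Z.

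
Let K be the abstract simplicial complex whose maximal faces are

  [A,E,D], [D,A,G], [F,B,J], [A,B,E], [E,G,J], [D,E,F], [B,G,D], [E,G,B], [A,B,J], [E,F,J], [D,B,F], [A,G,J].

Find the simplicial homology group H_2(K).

K has 7 vertices, 18 edges, 12 triangles.
rank ∂_2 = 12, rank ∂_3 = 0 ⇒ b_2 = 12 − 12 − 0 = 0. So H_2 = 0.

H_2 ≅ 0.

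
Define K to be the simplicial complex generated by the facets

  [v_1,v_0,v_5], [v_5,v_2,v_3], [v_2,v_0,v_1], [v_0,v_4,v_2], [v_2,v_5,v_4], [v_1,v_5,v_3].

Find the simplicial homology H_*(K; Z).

Fix the vertex order v_0 < v_1 < v_2 < v_3 < v_4 < v_5 and write every simplex with vertices in increasing order. Then dim K = 2 and the simplices of K are:

  0-simplices (6): [v_0], [v_1], [v_2], [v_3], [v_4], [v_5]
  1-simplices (12): [v_0,v_1], [v_0,v_2], [v_0,v_4], [v_0,v_5], [v_1,v_2], [v_1,v_3], [v_1,v_5], [v_2,v_3], [v_2,v_4], [v_2,v_5], [v_3,v_5], [v_4,v_5]
  2-simplices (6): [v_0,v_1,v_2], [v_0,v_1,v_5], [v_0,v_2,v_4], [v_1,v_3,v_5], [v_2,v_3,v_5], [v_2,v_4,v_5]

giving chain groups C_0 ≅ Z^6, C_1 ≅ Z^12, C_2 ≅ Z^6.

∂_1: C_1 → C_0 sends each edge [p,q] (with p < q) to q − p. For instance
  ∂[v_3,v_5] = [v_5] − [v_3].
As a 6×12 matrix over Z this has rank 5, with invariant factors (1,1,1,1,1).

∂_2: C_2 → C_1 acts by ∂[p,q,r] = [q,r] − [p,r] + [p,q]. For instance
  ∂[v_2,v_3,v_5] = [v_3,v_5] − [v_2,v_5] + [v_2,v_3],
  ∂[v_0,v_1,v_5] = [v_1,v_5] − [v_0,v_5] + [v_0,v_1].
This gives a 12×6 integer matrix of rank 6; reducing to Smith normal form yields diagonal entries (1,1,1,1,1,1).

Reading off H_k = ker ∂_k / im ∂_{k+1}:

  H_0: rank C_0 − rank ∂_1 = 6 − 5 = 1, and the invariant factors of ∂_1 are all 1, so H_0 = Z.
  H_1: rank ker ∂_1 − rank ∂_2 = (12 − 5) − 6 = 1, and the invariant factors of ∂_2 are all 1, so H_1 = Z.
  H_2: rank ker ∂_2 − rank ∂_3 = (6 − 6) − 0 = 0, and there is no ∂_3, so H_2 = 0.

As a check, the Euler characteristic is 6 − 12 + 6 = 0, which agrees with 1 − 1 + 0 = 0.

H_0 ≅ Z,  H_1 ≅ Z,  H_2 = 0.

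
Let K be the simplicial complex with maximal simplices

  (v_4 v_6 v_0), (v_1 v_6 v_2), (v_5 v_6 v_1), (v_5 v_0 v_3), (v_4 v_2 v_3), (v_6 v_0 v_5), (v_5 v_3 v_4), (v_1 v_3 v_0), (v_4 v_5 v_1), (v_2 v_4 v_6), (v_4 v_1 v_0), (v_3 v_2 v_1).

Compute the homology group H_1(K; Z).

H_1 ≅ Z/2Z.

Take the total order v_0 < v_1 < v_2 < v_3 < v_4 < v_5 < v_6 on the vertex set. Then K (dimension 2) consists of the simplices:

  0-simplices (7): [v_0], [v_1], [v_2], [v_3], [v_4], [v_5], [v_6]
  1-simplices (18): (18 of them)
  2-simplices (12): (12 of them)

giving chain groups C_0 ≅ Z^7, C_1 ≅ Z^18, C_2 ≅ Z^12.

∂_1: C_1 → C_0 maps an edge to its endpoints' difference, ∂[p,q] = q − p. For instance
  ∂[v_5,v_6] = [v_6] − [v_5].
The resulting 7×18 matrix has rank 6, and its Smith normal form has invariant factors (1,1,1,1,1,1).

The boundary map ∂_2: C_2 → C_1 acts by ∂[p,q,r] = [q,r] − [p,r] + [p,q]. For instance
  ∂[v_1,v_2,v_3] = [v_2,v_3] − [v_1,v_3] + [v_1,v_2],
  ∂[v_0,v_1,v_3] = [v_1,v_3] − [v_0,v_3] + [v_0,v_1].
The 18×12 boundary matrix has rank 12 and Smith normal form diag(1,1,1,1,1,1,1,1,1,1,1,2).

Now H_k = ker ∂_k / im ∂_{k+1}, so:

  H_1: rank ker ∂_1 − rank ∂_2 = (18 − 6) − 12 = 0, and ∂_2 has invariant factor 2 > 1, so H_1 = Z/2Z.

(K is a triangulation of the real projective plane RP^2.)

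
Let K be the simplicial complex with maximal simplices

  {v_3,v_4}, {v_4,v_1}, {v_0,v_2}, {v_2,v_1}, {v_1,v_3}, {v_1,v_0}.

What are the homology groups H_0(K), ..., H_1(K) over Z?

H_0 ≅ Z,  H_1 ≅ Z^2.

Take the total order v_0 < v_1 < v_2 < v_3 < v_4 on the vertex set. Then K (dimension 1) consists of the simplices:

  0-simplices (5): [v_0], [v_1], [v_2], [v_3], [v_4]
  1-simplices (6): [v_0,v_1], [v_0,v_2], [v_1,v_2], [v_1,v_3], [v_1,v_4], [v_3,v_4]

so the chain groups are C_0 ≅ Z^5, C_1 ≅ Z^6.

The boundary map ∂_1: C_1 → C_0 is given by ∂[p,q] = [q] − [p].
The 5×6 boundary matrix has rank 4 and Smith normal form diag(1,1,1,1).

Reading off H_k = ker ∂_k / im ∂_{k+1}:

  H_0: rank C_0 − rank ∂_1 = 5 − 4 = 1, and the invariant factors of ∂_1 are all 1, so H_0 = Z.
  H_1: rank ker ∂_1 − rank ∂_2 = (6 − 4) − 0 = 2, and there is no ∂_2, so H_1 = Z^2.

As a check, the Euler characteristic is 5 − 6 = -1, which agrees with 1 − 2 = -1.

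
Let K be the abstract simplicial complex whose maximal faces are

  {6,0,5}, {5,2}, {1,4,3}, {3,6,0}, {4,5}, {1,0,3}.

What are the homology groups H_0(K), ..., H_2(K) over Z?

H_0 = Z,  H_1 = Z,  H_2 = 0.

Order the vertices as 0 < 1 < 2 < 3 < 4 < 5 < 6. Listing each simplex with vertices in this order, K has dimension 2 with simplices:

  0-simplices (7): [0], [1], [2], [3], [4], [5], [6]
  1-simplices (11): [0,1], [0,3], [0,5], [0,6], [1,3], [1,4], [2,5], [3,4], [3,6], [4,5], [5,6]
  2-simplices (4): [0,1,3], [0,3,6], [0,5,6], [1,3,4]

Hence C_0 ≅ Z^7, C_1 ≅ Z^11, C_2 ≅ Z^4.

∂_1: C_1 → C_0 maps an edge to its endpoints' difference, ∂[p,q] = q − p. For instance
  ∂[0,5] = [5] − [0].
This gives a 7×11 integer matrix of rank 6; reducing to Smith normal form yields diagonal entries (1,1,1,1,1,1).

The boundary map ∂_2: C_2 → C_1 acts by ∂[p,q,r] = [q,r] − [p,r] + [p,q]. For instance
  ∂[1,3,4] = [3,4] − [1,4] + [1,3],
  ∂[0,5,6] = [5,6] − [0,6] + [0,5].
This gives a 11×4 integer matrix of rank 4; reducing to Smith normal form yields diagonal entries (1,1,1,1).

Computing H_k = (kernel of ∂_k) / (image of ∂_{k+1}):

  H_0: rank C_0 − rank ∂_1 = 7 − 6 = 1, and the invariant factors of ∂_1 are all 1, so H_0 = Z.
  H_1: rank ker ∂_1 − rank ∂_2 = (11 − 6) − 4 = 1, and the invariant factors of ∂_2 are all 1, so H_1 = Z.
  H_2: rank ker ∂_2 − rank ∂_3 = (4 − 4) − 0 = 0, and there is no ∂_3, so H_2 = 0.

As a check, the Euler characteristic is 7 − 11 + 4 = 0, which agrees with 1 − 1 + 0 = 0.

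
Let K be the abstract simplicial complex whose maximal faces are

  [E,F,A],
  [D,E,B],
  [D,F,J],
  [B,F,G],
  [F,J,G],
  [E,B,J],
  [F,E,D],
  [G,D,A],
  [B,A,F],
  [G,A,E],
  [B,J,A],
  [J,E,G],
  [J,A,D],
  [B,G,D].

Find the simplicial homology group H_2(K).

Fix the vertex order A < B < D < E < F < G < J and write every simplex with vertices in increasing order. Then dim K = 2 and the simplices of K are:

  0-simplices (7): A, B, D, E, F, G, J
  1-simplices (21): AB, AD, AE, AF, AG, AJ, BD, BE, BF, BG, BJ, DE, DF, DG, DJ, EF, EG, EJ, FG, FJ, GJ
  2-simplices (14): ABF, ABJ, ADG, ADJ, AEF, AEG, BDE, BDG, BEJ, BFG, DEF, DFJ, EGJ, FGJ

Hence C_0 ≅ Z^7, C_1 ≅ Z^21, C_2 ≅ Z^14.

Boundary ∂_1: C_1 → C_0 maps an edge to its endpoints' difference, ∂[p,q] = q − p. For instance
  ∂EG = G − E.
The 7×21 boundary matrix has rank 6 and Smith normal form diag(1,1,1,1,1,1).

The boundary map ∂_2: C_2 → C_1 sends each 2-simplex [p,q,r] to [q,r] − [p,r] + [p,q]. For instance
  ∂ABJ = BJ − AJ + AB,
  ∂ABF = BF − AF + AB.
As a 21×14 matrix over Z this has rank 13, with invariant factors (1,1,1,1,1,1,1,1,1,1,1,1,1).

Computing H_k = (kernel of ∂_k) / (image of ∂_{k+1}):

  H_2: rank ker ∂_2 − rank ∂_3 = (14 − 13) − 0 = 1, and there is no ∂_3, so H_2 = Z.

H_2 ≅ Z.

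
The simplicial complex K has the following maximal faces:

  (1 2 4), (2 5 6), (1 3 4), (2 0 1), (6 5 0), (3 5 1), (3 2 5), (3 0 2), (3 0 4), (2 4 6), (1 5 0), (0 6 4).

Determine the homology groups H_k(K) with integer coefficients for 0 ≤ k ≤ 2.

Take the total order 0 < 1 < 2 < 3 < 4 < 5 < 6 on the vertex set. Then K (dimension 2) consists of the simplices:

  0-simplices (7): [0], [1], [2], [3], [4], [5], [6]
  1-simplices (18): [0,1], [0,2], [0,3], [0,4], [0,5], [0,6], [1,2], [1,3], [1,4], [1,5], [2,3], [2,4], [2,5], [2,6], [3,4], [3,5], [4,6], [5,6]
  2-simplices (12): [0,1,2], [0,1,5], [0,2,3], [0,3,4], [0,4,6], [0,5,6], [1,2,4], [1,3,4], [1,3,5], [2,3,5], [2,4,6], [2,5,6]

giving chain groups C_0 ≅ Z^7, C_1 ≅ Z^18, C_2 ≅ Z^12.

Boundary ∂_1: C_1 → C_0 is given by ∂[p,q] = [q] − [p]. For instance
  ∂[0,3] = [3] − [0].
The 7×18 boundary matrix has rank 6 and Smith normal form diag(1,1,1,1,1,1).

The boundary map ∂_2: C_2 → C_1 sends each 2-simplex [p,q,r] to [q,r] − [p,r] + [p,q]. For instance
  ∂[0,4,6] = [4,6] − [0,6] + [0,4],
  ∂[2,3,5] = [3,5] − [2,5] + [2,3].
The resulting 18×12 matrix has rank 12, and its Smith normal form has invariant factors (1,1,1,1,1,1,1,1,1,1,1,2).

Reading off H_k = ker ∂_k / im ∂_{k+1}:

  H_0: rank C_0 − rank ∂_1 = 7 − 6 = 1, and the invariant factors of ∂_1 are all 1, so H_0 = Z.
  H_1: rank ker ∂_1 − rank ∂_2 = (18 − 6) − 12 = 0, and ∂_2 has invariant factor 2 > 1, so H_1 = Z/2.
  H_2: rank ker ∂_2 − rank ∂_3 = (12 − 12) − 0 = 0, and there is no ∂_3, so H_2 = 0.

H_0 = Z,  H_1 = Z/2,  H_2 = 0.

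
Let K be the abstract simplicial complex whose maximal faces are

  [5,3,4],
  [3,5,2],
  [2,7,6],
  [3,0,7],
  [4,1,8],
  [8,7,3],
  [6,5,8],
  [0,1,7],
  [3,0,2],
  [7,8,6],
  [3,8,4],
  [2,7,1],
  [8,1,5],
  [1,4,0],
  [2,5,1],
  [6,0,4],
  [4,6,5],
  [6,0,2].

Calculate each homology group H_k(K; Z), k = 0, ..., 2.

H_0 ≅ Z,  H_1 ≅ Z ⊕ Z/2Z,  H_2 = 0.

K has 9 vertices, 27 edges, 18 triangles.
rank ∂_0 = 0, rank ∂_1 = 8 ⇒ b_0 = 9 − 0 − 8 = 1; all invariant factors of ∂_1 are 1 so no torsion. So H_0 = Z.
rank ∂_1 = 8, rank ∂_2 = 18 ⇒ b_1 = 27 − 8 − 18 = 1; ∂_2 has invariant factor(s) [2] giving torsion. So H_1 = Z ⊕ Z/2Z.
rank ∂_2 = 18, rank ∂_3 = 0 ⇒ b_2 = 18 − 18 − 0 = 0. So H_2 = 0.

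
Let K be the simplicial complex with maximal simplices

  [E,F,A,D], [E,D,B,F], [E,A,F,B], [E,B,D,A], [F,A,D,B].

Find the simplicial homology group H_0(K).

Fix the vertex order A < B < D < E < F and write every simplex with vertices in increasing order. Then dim K = 3 and the simplices of K are:

  0-simplices (5): A, B, D, E, F
  1-simplices (10): AB, AD, AE, AF, BD, BE, BF, DE, DF, EF
  2-simplices (10): ABD, ABE, ABF, ADE, ADF, AEF, BDE, BDF, BEF, DEF
  3-simplices (5): ABDE, ABDF, ABEF, ADEF, BDEF

giving chain groups C_0 ≅ Z^5, C_1 ≅ Z^10, C_2 ≅ Z^10, C_3 ≅ Z^5.

The boundary map ∂_1: C_1 → C_0 is given by ∂[p,q] = [q] − [p].
This gives a 5×10 integer matrix of rank 4; reducing to Smith normal form yields diagonal entries (1,1,1,1).

The boundary map ∂_2: C_2 → C_1 acts by ∂[p,q,r] = [q,r] − [p,r] + [p,q]. For instance
  ∂ABD = BD − AD + AB,
  ∂DEF = EF − DF + DE.
This gives a 10×10 integer matrix of rank 6; reducing to Smith normal form yields diagonal entries (1,1,1,1,1,1).

The boundary map ∂_3: C_3 → C_2 sends each 3-simplex σ to the alternating sum Σ_i (−1)^i (σ with its i-th vertex removed). For instance
  ∂ADEF = DEF − AEF + ADF − ADE,
  ∂BDEF = DEF − BEF + BDF − BDE.
The resulting 10×5 matrix has rank 4, and its Smith normal form has invariant factors (1,1,1,1).

From H_k ≅ ker(∂_k) / im(∂_{k+1}) we obtain:

  H_0: rank C_0 − rank ∂_1 = 5 − 4 = 1, and the invariant factors of ∂_1 are all 1, so H_0 = Z.

H_0 ≅ Z.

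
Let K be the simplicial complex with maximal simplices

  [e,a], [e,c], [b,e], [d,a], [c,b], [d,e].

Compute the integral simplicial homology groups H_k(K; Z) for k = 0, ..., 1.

Order the vertices as a < b < c < d < e. Listing each simplex with vertices in this order, K has dimension 1 with simplices:

  0-simplices (5): a, b, c, d, e
  1-simplices (6): ad, ae, bc, be, ce, de

Hence C_0 ≅ Z^5, C_1 ≅ Z^6.

Boundary ∂_1: C_1 → C_0 sends each edge [p,q] (with p < q) to q − p. For instance
  ∂bc = c − b.
As a 5×6 matrix over Z this has rank 4, with invariant factors (1,1,1,1).

Reading off H_k = ker ∂_k / im ∂_{k+1}:

  H_0: rank C_0 − rank ∂_1 = 5 − 4 = 1, and the invariant factors of ∂_1 are all 1, so H_0 ≅ Z.
  H_1: rank ker ∂_1 − rank ∂_2 = (6 − 4) − 0 = 2, and there is no ∂_2, so H_1 ≅ Z^2.

As a check, the Euler characteristic is 5 − 6 = -1, which agrees with 1 − 2 = -1.

H_0 ≅ Z,  H_1 ≅ Z^2.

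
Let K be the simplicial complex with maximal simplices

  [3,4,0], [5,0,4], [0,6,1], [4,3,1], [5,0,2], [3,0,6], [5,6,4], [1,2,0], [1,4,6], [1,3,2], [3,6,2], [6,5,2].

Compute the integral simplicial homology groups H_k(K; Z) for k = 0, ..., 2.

Fix the vertex order 0 < 1 < 2 < 3 < 4 < 5 < 6 and write every simplex with vertices in increasing order. Then dim K = 2 and the simplices of K are:

  0-simplices (7): [0], [1], [2], [3], [4], [5], [6]
  1-simplices (18): [0,1], [0,2], [0,3], [0,4], [0,5], [0,6], [1,2], [1,3], [1,4], [1,6], [2,3], [2,5], [2,6], [3,4], [3,6], [4,5], [4,6], [5,6]
  2-simplices (12): [0,1,2], [0,1,6], [0,2,5], [0,3,4], [0,3,6], [0,4,5], [1,2,3], [1,3,4], [1,4,6], [2,3,6], [2,5,6], [4,5,6]

giving chain groups C_0 ≅ Z^7, C_1 ≅ Z^18, C_2 ≅ Z^12.

Boundary ∂_1: C_1 → C_0 maps an edge to its endpoints' difference, ∂[p,q] = q − p. For instance
  ∂[2,5] = [5] − [2].
As a 7×18 matrix over Z this has rank 6, with invariant factors (1,1,1,1,1,1).

The boundary map ∂_2: C_2 → C_1 maps a triangle to the signed sum of its edges. For instance
  ∂[1,3,4] = [3,4] − [1,4] + [1,3],
  ∂[0,3,4] = [3,4] − [0,4] + [0,3].
The 18×12 boundary matrix has rank 12 and Smith normal form diag(1,1,1,1,1,1,1,1,1,1,1,2).

From H_k ≅ ker(∂_k) / im(∂_{k+1}) we obtain:

  H_0: rank C_0 − rank ∂_1 = 7 − 6 = 1, and the invariant factors of ∂_1 are all 1, so H_0 ≅ Z.
  H_1: rank ker ∂_1 − rank ∂_2 = (18 − 6) − 12 = 0, and ∂_2 has invariant factor 2 > 1, so H_1 ≅ Z/2Z.
  H_2: rank ker ∂_2 − rank ∂_3 = (12 − 12) − 0 = 0, and there is no ∂_3, so H_2 ≅ 0.

H_0 ≅ Z,  H_1 ≅ Z/2Z,  H_2 = 0.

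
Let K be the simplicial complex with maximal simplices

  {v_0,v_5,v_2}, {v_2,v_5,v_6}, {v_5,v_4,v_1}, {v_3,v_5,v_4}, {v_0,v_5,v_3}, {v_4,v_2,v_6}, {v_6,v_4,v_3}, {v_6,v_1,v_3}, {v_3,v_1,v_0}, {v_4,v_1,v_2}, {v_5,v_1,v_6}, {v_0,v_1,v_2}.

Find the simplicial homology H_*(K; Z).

K has 7 vertices, 18 edges, 12 triangles.
rank ∂_0 = 0, rank ∂_1 = 6 ⇒ b_0 = 7 − 0 − 6 = 1; all invariant factors of ∂_1 are 1 so no torsion. So H_0 = Z.
rank ∂_1 = 6, rank ∂_2 = 12 ⇒ b_1 = 18 − 6 − 12 = 0; ∂_2 has invariant factor(s) [2] giving torsion. So H_1 = Z/2Z.
rank ∂_2 = 12, rank ∂_3 = 0 ⇒ b_2 = 12 − 12 − 0 = 0. So H_2 = 0.

H_0 ≅ Z,  H_1 ≅ Z/2Z,  H_2 = 0.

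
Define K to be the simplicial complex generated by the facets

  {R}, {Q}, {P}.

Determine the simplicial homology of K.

We work with the vertex ordering P < Q < R. The simplices of K, each written with vertices in increasing order, are:

  0-simplices (3): P, Q, R

Hence C_0 ≅ Z^3.

Now H_k = ker ∂_k / im ∂_{k+1}, so:

  H_0: rank C_0 − rank ∂_1 = 3 − 0 = 3, and there is no ∂_1, so H_0 = Z^3.

H_0 ≅ Z^3.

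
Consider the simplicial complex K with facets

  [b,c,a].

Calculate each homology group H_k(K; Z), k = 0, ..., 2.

K has 3 vertices, 3 edges, 1 triangle.
rank ∂_0 = 0, rank ∂_1 = 2 ⇒ b_0 = 3 − 0 − 2 = 1; all invariant factors of ∂_1 are 1 so no torsion. So H_0 ≅ Z.
rank ∂_1 = 2, rank ∂_2 = 1 ⇒ b_1 = 3 − 2 − 1 = 0; all invariant factors of ∂_2 are 1 so no torsion. So H_1 ≅ 0.
rank ∂_2 = 1, rank ∂_3 = 0 ⇒ b_2 = 1 − 1 − 0 = 0. So H_2 ≅ 0.

H_0 = Z,  H_1 = 0,  H_2 = 0.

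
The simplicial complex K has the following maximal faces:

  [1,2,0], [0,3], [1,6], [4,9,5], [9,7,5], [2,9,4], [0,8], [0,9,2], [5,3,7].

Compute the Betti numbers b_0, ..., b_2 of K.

b_0 = 1, b_1 = 1, b_2 = 0.

Take the total order 0 < 1 < 2 < 3 < 4 < 5 < 6 < 7 < 8 < 9 on the vertex set. Then K (dimension 2) consists of the simplices:

  0-simplices (10): [0], [1], [2], [3], [4], [5], [6], [7], [8], [9]
  1-simplices (16): [0,1], [0,2], [0,3], [0,8], [0,9], [1,2], [1,6], [2,4], [2,9], [3,5], [3,7], [4,5], [4,9], [5,7], [5,9], [7,9]
  2-simplices (6): [0,1,2], [0,2,9], [2,4,9], [3,5,7], [4,5,9], [5,7,9]

so the chain groups are C_0 ≅ Z^10, C_1 ≅ Z^16, C_2 ≅ Z^6.

The boundary map ∂_1: C_1 → C_0 sends each edge [p,q] (with p < q) to q − p. For instance
  ∂[1,6] = [6] − [1].
The resulting 10×16 matrix has rank 9, and its Smith normal form has invariant factors (1,1,1,1,1,1,1,1,1).

∂_2: C_2 → C_1 maps a triangle to the signed sum of its edges. For instance
  ∂[4,5,9] = [5,9] − [4,9] + [4,5],
  ∂[2,4,9] = [4,9] − [2,9] + [2,4].
This gives a 16×6 integer matrix of rank 6; reducing to Smith normal form yields diagonal entries (1,1,1,1,1,1).

From H_k ≅ ker(∂_k) / im(∂_{k+1}) we obtain:

  H_0: rank C_0 − rank ∂_1 = 10 − 9 = 1, and the invariant factors of ∂_1 are all 1, so H_0 = Z.
  H_1: rank ker ∂_1 − rank ∂_2 = (16 − 9) − 6 = 1, and the invariant factors of ∂_2 are all 1, so H_1 = Z.
  H_2: rank ker ∂_2 − rank ∂_3 = (6 − 6) − 0 = 0, and there is no ∂_3, so H_2 = 0.

Hence the Betti numbers are b_0 = 1, b_1 = 1, b_2 = 0.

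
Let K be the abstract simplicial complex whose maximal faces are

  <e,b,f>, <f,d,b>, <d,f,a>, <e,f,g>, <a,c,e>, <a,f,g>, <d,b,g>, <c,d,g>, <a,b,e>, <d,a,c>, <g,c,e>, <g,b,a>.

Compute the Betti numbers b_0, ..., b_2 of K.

K has 7 vertices, 18 edges, 12 triangles.
rank ∂_0 = 0, rank ∂_1 = 6 ⇒ b_0 = 7 − 0 − 6 = 1; all invariant factors of ∂_1 are 1 so no torsion. So H_0 ≅ Z.
rank ∂_1 = 6, rank ∂_2 = 12 ⇒ b_1 = 18 − 6 − 12 = 0; ∂_2 has invariant factor(s) [2] giving torsion. So H_1 ≅ Z/2.
rank ∂_2 = 12, rank ∂_3 = 0 ⇒ b_2 = 12 − 12 − 0 = 0. So H_2 ≅ 0.

b_0 = 1, b_1 = 0, b_2 = 0.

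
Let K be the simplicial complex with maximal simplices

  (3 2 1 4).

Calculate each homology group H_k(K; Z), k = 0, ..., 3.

H_0 = Z,  H_1 = 0,  H_2 = 0,  H_3 = 0.

Fix the vertex order 1 < 2 < 3 < 4 and write every simplex with vertices in increasing order. Then dim K = 3 and the simplices of K are:

  0-simplices (4): [1], [2], [3], [4]
  1-simplices (6): [1,2], [1,3], [1,4], [2,3], [2,4], [3,4]
  2-simplices (4): [1,2,3], [1,2,4], [1,3,4], [2,3,4]
  3-simplices (1): [1,2,3,4]

Hence C_0 ≅ Z^4, C_1 ≅ Z^6, C_2 ≅ Z^4, C_3 ≅ Z^1.

Boundary ∂_1: C_1 → C_0 sends each edge [p,q] (with p < q) to q − p.
The resulting 4×6 matrix has rank 3, and its Smith normal form has invariant factors (1,1,1).

Boundary ∂_2: C_2 → C_1 acts by ∂[p,q,r] = [q,r] − [p,r] + [p,q]. For instance
  ∂[1,2,3] = [2,3] − [1,3] + [1,2],
  ∂[1,3,4] = [3,4] − [1,4] + [1,3].
This gives a 6×4 integer matrix of rank 3; reducing to Smith normal form yields diagonal entries (1,1,1).

Boundary ∂_3: C_3 → C_2 sends each 3-simplex σ to the alternating sum Σ_i (−1)^i (σ with its i-th vertex removed). For instance
  ∂[1,2,3,4] = [2,3,4] − [1,3,4] + [1,2,4] − [1,2,3].
The resulting 4×1 matrix has rank 1, and its Smith normal form has invariant factors (1).

Reading off H_k = ker ∂_k / im ∂_{k+1}:

  H_0: rank C_0 − rank ∂_1 = 4 − 3 = 1, and the invariant factors of ∂_1 are all 1, so H_0 ≅ Z.
  H_1: rank ker ∂_1 − rank ∂_2 = (6 − 3) − 3 = 0, and the invariant factors of ∂_2 are all 1, so H_1 ≅ 0.
  H_2: rank ker ∂_2 − rank ∂_3 = (4 − 3) − 1 = 0, and the invariant factors of ∂_3 are all 1, so H_2 ≅ 0.
  H_3: rank ker ∂_3 − rank ∂_4 = (1 − 1) − 0 = 0, and there is no ∂_4, so H_3 ≅ 0.

As a check, the Euler characteristic is 4 − 6 + 4 − 1 = 1, which agrees with 1 − 0 + 0 − 0 = 1.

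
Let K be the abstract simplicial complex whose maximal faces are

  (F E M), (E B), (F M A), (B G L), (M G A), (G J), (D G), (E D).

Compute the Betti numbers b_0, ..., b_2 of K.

Fix the vertex order A < B < D < E < F < G < J < L < M and write every simplex with vertices in increasing order. Then dim K = 2 and the simplices of K are:

  0-simplices (9): A, B, D, E, F, G, J, L, M
  1-simplices (14): AF, AG, AM, BE, BG, BL, DE, DG, EF, EM, FM, GJ, GL, GM
  2-simplices (4): AFM, AGM, BGL, EFM

so the chain groups are C_0 ≅ Z^9, C_1 ≅ Z^14, C_2 ≅ Z^4.

∂_1: C_1 → C_0 sends each edge [p,q] (with p < q) to q − p. For instance
  ∂GM = M − G.
The resulting 9×14 matrix has rank 8, and its Smith normal form has invariant factors (1,1,1,1,1,1,1,1).

Boundary ∂_2: C_2 → C_1 sends each 2-simplex [p,q,r] to [q,r] − [p,r] + [p,q]. For instance
  ∂AFM = FM − AM + AF,
  ∂BGL = GL − BL + BG.
This gives a 14×4 integer matrix of rank 4; reducing to Smith normal form yields diagonal entries (1,1,1,1).

Now H_k = ker ∂_k / im ∂_{k+1}, so:

  H_0: rank C_0 − rank ∂_1 = 9 − 8 = 1, and the invariant factors of ∂_1 are all 1, so H_0 ≅ Z.
  H_1: rank ker ∂_1 − rank ∂_2 = (14 − 8) − 4 = 2, and the invariant factors of ∂_2 are all 1, so H_1 ≅ Z^2.
  H_2: rank ker ∂_2 − rank ∂_3 = (4 − 4) − 0 = 0, and there is no ∂_3, so H_2 ≅ 0.

As a check, the Euler characteristic is 9 − 14 + 4 = -1, which agrees with 1 − 2 + 0 = -1.

Hence the Betti numbers are b_0 = 1, b_1 = 2, b_2 = 0.

b_0 = 1, b_1 = 2, b_2 = 0.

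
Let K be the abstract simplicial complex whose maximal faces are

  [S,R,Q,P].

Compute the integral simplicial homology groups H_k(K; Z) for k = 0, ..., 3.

H_0 = Z,  H_1 = 0,  H_2 = 0,  H_3 = 0.

Order the vertices as P < Q < R < S. Listing each simplex with vertices in this order, K has dimension 3 with simplices:

  0-simplices (4): P, Q, R, S
  1-simplices (6): PQ, PR, PS, QR, QS, RS
  2-simplices (4): PQR, PQS, PRS, QRS
  3-simplices (1): PQRS

giving chain groups C_0 ≅ Z^4, C_1 ≅ Z^6, C_2 ≅ Z^4, C_3 ≅ Z^1.

∂_1: C_1 → C_0 is given by ∂[p,q] = [q] − [p]. For instance
  ∂RS = S − R.
As a 4×6 matrix over Z this has rank 3, with invariant factors (1,1,1).

The boundary map ∂_2: C_2 → C_1 sends each 2-simplex [p,q,r] to [q,r] − [p,r] + [p,q]. For instance
  ∂PQS = QS − PS + PQ,
  ∂PQR = QR − PR + PQ.
The resulting 6×4 matrix has rank 3, and its Smith normal form has invariant factors (1,1,1).

Boundary ∂_3: C_3 → C_2 sends each 3-simplex σ to the alternating sum Σ_i (−1)^i (σ with its i-th vertex removed). For instance
  ∂PQRS = QRS − PRS + PQS − PQR.
This gives a 4×1 integer matrix of rank 1; reducing to Smith normal form yields diagonal entries (1).

Now H_k = ker ∂_k / im ∂_{k+1}, so:

  H_0: rank C_0 − rank ∂_1 = 4 − 3 = 1, and the invariant factors of ∂_1 are all 1, so H_0 ≅ Z.
  H_1: rank ker ∂_1 − rank ∂_2 = (6 − 3) − 3 = 0, and the invariant factors of ∂_2 are all 1, so H_1 ≅ 0.
  H_2: rank ker ∂_2 − rank ∂_3 = (4 − 3) − 1 = 0, and the invariant factors of ∂_3 are all 1, so H_2 ≅ 0.
  H_3: rank ker ∂_3 − rank ∂_4 = (1 − 1) − 0 = 0, and there is no ∂_4, so H_3 ≅ 0.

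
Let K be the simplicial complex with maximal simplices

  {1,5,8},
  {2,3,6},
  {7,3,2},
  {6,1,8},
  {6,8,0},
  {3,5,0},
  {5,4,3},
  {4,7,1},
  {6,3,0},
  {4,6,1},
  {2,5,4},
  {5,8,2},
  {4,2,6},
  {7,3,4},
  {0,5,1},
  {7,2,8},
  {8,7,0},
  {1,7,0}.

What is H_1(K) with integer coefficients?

Order the vertices as 0 < 1 < 2 < 3 < 4 < 5 < 6 < 7 < 8. Listing each simplex with vertices in this order, K has dimension 2 with simplices:

  0-simplices (9): [0], [1], [2], [3], [4], [5], [6], [7], [8]
  1-simplices (27): (27 of them)
  2-simplices (18): [0,1,5], [0,1,7], [0,3,5], [0,3,6], [0,6,8], [0,7,8], [1,4,6], [1,4,7], [1,5,8], [1,6,8], [2,3,6], [2,3,7], [2,4,5], [2,4,6], [2,5,8], [2,7,8], [3,4,5], [3,4,7]

giving chain groups C_0 ≅ Z^9, C_1 ≅ Z^27, C_2 ≅ Z^18.

∂_1: C_1 → C_0 sends each edge [p,q] (with p < q) to q − p. For instance
  ∂[5,8] = [8] − [5].
The resulting 9×27 matrix has rank 8, and its Smith normal form has invariant factors (1,1,1,1,1,1,1,1).

The boundary map ∂_2: C_2 → C_1 sends each 2-simplex [p,q,r] to [q,r] − [p,r] + [p,q]. For instance
  ∂[1,5,8] = [5,8] − [1,8] + [1,5],
  ∂[3,4,7] = [4,7] − [3,7] + [3,4].
As a 27×18 matrix over Z this has rank 18, with invariant factors (1,1,1,1,1,1,1,1,1,1,1,1,1,1,1,1,1,2).

From H_k ≅ ker(∂_k) / im(∂_{k+1}) we obtain:

  H_1: rank ker ∂_1 − rank ∂_2 = (27 − 8) − 18 = 1, and ∂_2 has invariant factor 2 > 1, so H_1 ≅ Z ⊕ Z/2Z.

H_1 ≅ Z ⊕ Z/2Z.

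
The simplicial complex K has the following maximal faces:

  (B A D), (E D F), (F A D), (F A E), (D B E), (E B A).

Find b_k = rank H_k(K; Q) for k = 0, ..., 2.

b_0 = 1, b_1 = 0, b_2 = 1.

Take the total order A < B < D < E < F on the vertex set. Then K (dimension 2) consists of the simplices:

  0-simplices (5): A, B, D, E, F
  1-simplices (9): AB, AD, AE, AF, BD, BE, DE, DF, EF
  2-simplices (6): ABD, ABE, ADF, AEF, BDE, DEF

giving chain groups C_0 ≅ Z^5, C_1 ≅ Z^9, C_2 ≅ Z^6.

Boundary ∂_1: C_1 → C_0 sends each edge [p,q] (with p < q) to q − p.
The 5×9 boundary matrix has rank 4 and Smith normal form diag(1,1,1,1).

Boundary ∂_2: C_2 → C_1 acts by ∂[p,q,r] = [q,r] − [p,r] + [p,q]. For instance
  ∂ABE = BE − AE + AB,
  ∂ABD = BD − AD + AB.
As a 9×6 matrix over Z this has rank 5, with invariant factors (1,1,1,1,1).

Reading off H_k = ker ∂_k / im ∂_{k+1}:

  H_0: rank C_0 − rank ∂_1 = 5 − 4 = 1, and the invariant factors of ∂_1 are all 1, so H_0 = Z.
  H_1: rank ker ∂_1 − rank ∂_2 = (9 − 4) − 5 = 0, and the invariant factors of ∂_2 are all 1, so H_1 = 0.
  H_2: rank ker ∂_2 − rank ∂_3 = (6 − 5) − 0 = 1, and there is no ∂_3, so H_2 = Z.

As a check, the Euler characteristic is 5 − 9 + 6 = 2, which agrees with 1 − 0 + 1 = 2.

Hence the Betti numbers are b_0 = 1, b_1 = 0, b_2 = 1.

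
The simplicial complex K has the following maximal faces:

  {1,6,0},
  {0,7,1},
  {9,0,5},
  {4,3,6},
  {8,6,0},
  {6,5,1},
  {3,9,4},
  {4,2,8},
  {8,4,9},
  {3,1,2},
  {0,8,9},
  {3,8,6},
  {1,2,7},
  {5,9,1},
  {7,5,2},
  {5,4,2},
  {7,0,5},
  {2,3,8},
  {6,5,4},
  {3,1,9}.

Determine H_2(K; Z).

H_2 ≅ 0.

We work with the vertex ordering 0 < 1 < 2 < 3 < 4 < 5 < 6 < 7 < 8 < 9. The simplices of K, each written with vertices in increasing order, are:

  0-simplices (10): [0], [1], [2], [3], [4], [5], [6], [7], [8], [9]
  1-simplices (30): (30 of them)
  2-simplices (20): (20 of them)

giving chain groups C_0 ≅ Z^10, C_1 ≅ Z^30, C_2 ≅ Z^20.

∂_1: C_1 → C_0 maps an edge to its endpoints' difference, ∂[p,q] = q − p. For instance
  ∂[2,5] = [5] − [2].
As a 10×30 matrix over Z this has rank 9, with invariant factors (1,1,1,1,1,1,1,1,1).

The boundary map ∂_2: C_2 → C_1 acts by ∂[p,q,r] = [q,r] − [p,r] + [p,q]. For instance
  ∂[0,8,9] = [8,9] − [0,9] + [0,8],
  ∂[3,4,6] = [4,6] − [3,6] + [3,4].
The 30×20 boundary matrix has rank 20 and Smith normal form diag(1,1,1,1,1,1,1,1,1,1,1,1,1,1,1,1,1,1,1,2).

Reading off H_k = ker ∂_k / im ∂_{k+1}:

  H_2: rank ker ∂_2 − rank ∂_3 = (20 − 20) − 0 = 0, and there is no ∂_3, so H_2 ≅ 0.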